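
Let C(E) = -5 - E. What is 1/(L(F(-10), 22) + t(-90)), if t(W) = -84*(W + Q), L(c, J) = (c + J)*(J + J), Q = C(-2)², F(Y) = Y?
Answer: 1/7332 ≈ 0.00013639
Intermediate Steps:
Q = 9 (Q = (-5 - 1*(-2))² = (-5 + 2)² = (-3)² = 9)
L(c, J) = 2*J*(J + c) (L(c, J) = (J + c)*(2*J) = 2*J*(J + c))
t(W) = -756 - 84*W (t(W) = -84*(W + 9) = -84*(9 + W) = -756 - 84*W)
1/(L(F(-10), 22) + t(-90)) = 1/(2*22*(22 - 10) + (-756 - 84*(-90))) = 1/(2*22*12 + (-756 + 7560)) = 1/(528 + 6804) = 1/7332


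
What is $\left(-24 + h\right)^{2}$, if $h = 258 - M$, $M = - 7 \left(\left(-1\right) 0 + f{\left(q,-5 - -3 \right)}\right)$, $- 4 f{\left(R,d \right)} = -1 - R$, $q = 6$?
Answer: $\frac{970225}{16} \approx 60639.0$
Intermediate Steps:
$f{\left(R,d \right)} = \frac{1}{4} + \frac{R}{4}$ ($f{\left(R,d \right)} = - \frac{-1 - R}{4} = \frac{1}{4} + \frac{R}{4}$)
$M = - \frac{49}{4}$ ($M = - 7 \left(\left(-1\right) 0 + \left(\frac{1}{4} + \frac{1}{4} \cdot 6\right)\right) = - 7 \left(0 + \left(\frac{1}{4} + \frac{3}{2}\right)\right) = - 7 \left(0 + \frac{7}{4}\right) = \left(-7\right) \frac{7}{4} = - \frac{49}{4} \approx -12.25$)
$h = \frac{1081}{4}$ ($h = 258 - - \frac{49}{4} = 258 + \frac{49}{4} = \frac{1081}{4} \approx 270.25$)
$\left(-24 + h\right)^{2} = \left(-24 + \frac{1081}{4}\right)^{2} = \left(\frac{985}{4}\right)^{2} = \frac{970225}{16}$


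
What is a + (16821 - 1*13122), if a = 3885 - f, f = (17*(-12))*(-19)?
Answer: 3708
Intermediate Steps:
f = 3876 (f = -204*(-19) = 3876)
a = 9 (a = 3885 - 1*3876 = 3885 - 3876 = 9)
a + (16821 - 1*13122) = 9 + (16821 - 1*13122) = 9 + (16821 - 13122) = 9 + 3699 = 3708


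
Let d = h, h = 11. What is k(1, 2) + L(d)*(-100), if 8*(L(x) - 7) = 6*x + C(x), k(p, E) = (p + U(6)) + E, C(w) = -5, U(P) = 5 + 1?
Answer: -2907/2 ≈ -1453.5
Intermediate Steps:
U(P) = 6
d = 11
k(p, E) = 6 + E + p (k(p, E) = (p + 6) + E = (6 + p) + E = 6 + E + p)
L(x) = 51/8 + 3*x/4 (L(x) = 7 + (6*x - 5)/8 = 7 + (-5 + 6*x)/8 = 7 + (-5/8 + 3*x/4) = 51/8 + 3*x/4)
k(1, 2) + L(d)*(-100) = (6 + 2 + 1) + (51/8 + (¾)*11)*(-100) = 9 + (51/8 + 33/4)*(-100) = 9 + (117/8)*(-100) = 9 - 2925/2 = -2907/2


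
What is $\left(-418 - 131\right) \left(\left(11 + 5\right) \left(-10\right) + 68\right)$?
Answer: $50508$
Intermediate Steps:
$\left(-418 - 131\right) \left(\left(11 + 5\right) \left(-10\right) + 68\right) = - 549 \left(16 \left(-10\right) + 68\right) = - 549 \left(-160 + 68\right) = \left(-549\right) \left(-92\right) = 50508$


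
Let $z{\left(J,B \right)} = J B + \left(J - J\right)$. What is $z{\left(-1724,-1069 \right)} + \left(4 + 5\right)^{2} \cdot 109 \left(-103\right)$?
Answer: $933569$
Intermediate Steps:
$z{\left(J,B \right)} = B J$ ($z{\left(J,B \right)} = B J + 0 = B J$)
$z{\left(-1724,-1069 \right)} + \left(4 + 5\right)^{2} \cdot 109 \left(-103\right) = \left(-1069\right) \left(-1724\right) + \left(4 + 5\right)^{2} \cdot 109 \left(-103\right) = 1842956 + 9^{2} \cdot 109 \left(-103\right) = 1842956 + 81 \cdot 109 \left(-103\right) = 1842956 + 8829 \left(-103\right) = 1842956 - 909387 = 933569$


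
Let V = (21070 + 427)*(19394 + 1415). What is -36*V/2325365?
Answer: -2300559804/332195 ≈ -6925.3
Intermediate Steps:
V = 447331073 (V = 21497*20809 = 447331073)
-36*V/2325365 = -36*447331073/2325365 = -16103918628*1/2325365 = -2300559804/332195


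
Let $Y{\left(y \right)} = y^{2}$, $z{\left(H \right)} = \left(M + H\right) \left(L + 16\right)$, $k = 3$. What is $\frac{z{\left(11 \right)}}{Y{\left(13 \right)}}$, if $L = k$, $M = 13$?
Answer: $\frac{456}{169} \approx 2.6982$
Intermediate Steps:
$L = 3$
$z{\left(H \right)} = 247 + 19 H$ ($z{\left(H \right)} = \left(13 + H\right) \left(3 + 16\right) = \left(13 + H\right) 19 = 247 + 19 H$)
$\frac{z{\left(11 \right)}}{Y{\left(13 \right)}} = \frac{247 + 19 \cdot 11}{13^{2}} = \frac{247 + 209}{169} = 456 \cdot \frac{1}{169} = \frac{456}{169}$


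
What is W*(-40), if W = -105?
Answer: 4200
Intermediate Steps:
W*(-40) = -105*(-40) = 4200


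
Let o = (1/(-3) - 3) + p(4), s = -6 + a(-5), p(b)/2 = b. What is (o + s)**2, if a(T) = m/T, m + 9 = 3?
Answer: 4/225 ≈ 0.017778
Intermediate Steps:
p(b) = 2*b
m = -6 (m = -9 + 3 = -6)
a(T) = -6/T
s = -24/5 (s = -6 - 6/(-5) = -6 - 6*(-1/5) = -6 + 6/5 = -24/5 ≈ -4.8000)
o = 14/3 (o = (1/(-3) - 3) + 2*4 = (-1/3 - 3) + 8 = -10/3 + 8 = 14/3 ≈ 4.6667)
(o + s)**2 = (14/3 - 24/5)**2 = (-2/15)**2 = 4/225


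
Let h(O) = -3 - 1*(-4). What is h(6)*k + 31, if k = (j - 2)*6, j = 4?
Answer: 43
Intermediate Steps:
k = 12 (k = (4 - 2)*6 = 2*6 = 12)
h(O) = 1 (h(O) = -3 + 4 = 1)
h(6)*k + 31 = 1*12 + 31 = 12 + 31 = 43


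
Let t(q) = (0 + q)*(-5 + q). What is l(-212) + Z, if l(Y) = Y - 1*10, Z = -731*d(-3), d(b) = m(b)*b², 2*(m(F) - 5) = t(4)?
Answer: -19959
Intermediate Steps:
t(q) = q*(-5 + q)
m(F) = 3 (m(F) = 5 + (4*(-5 + 4))/2 = 5 + (4*(-1))/2 = 5 + (½)*(-4) = 5 - 2 = 3)
d(b) = 3*b²
Z = -19737 (Z = -2193*(-3)² = -2193*9 = -731*27 = -19737)
l(Y) = -10 + Y (l(Y) = Y - 10 = -10 + Y)
l(-212) + Z = (-10 - 212) - 19737 = -222 - 19737 = -19959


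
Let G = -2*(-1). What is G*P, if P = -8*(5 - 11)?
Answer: 96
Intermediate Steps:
P = 48 (P = -8*(-6) = 48)
G = 2
G*P = 2*48 = 96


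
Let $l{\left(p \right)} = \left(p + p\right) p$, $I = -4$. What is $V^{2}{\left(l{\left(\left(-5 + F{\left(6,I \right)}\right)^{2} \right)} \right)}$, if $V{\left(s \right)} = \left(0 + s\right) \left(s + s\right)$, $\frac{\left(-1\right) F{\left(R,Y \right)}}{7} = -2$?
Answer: $118593292086517824$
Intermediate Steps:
$F{\left(R,Y \right)} = 14$ ($F{\left(R,Y \right)} = \left(-7\right) \left(-2\right) = 14$)
$l{\left(p \right)} = 2 p^{2}$ ($l{\left(p \right)} = 2 p p = 2 p^{2}$)
$V{\left(s \right)} = 2 s^{2}$ ($V{\left(s \right)} = s 2 s = 2 s^{2}$)
$V^{2}{\left(l{\left(\left(-5 + F{\left(6,I \right)}\right)^{2} \right)} \right)} = \left(2 \left(2 \left(\left(-5 + 14\right)^{2}\right)^{2}\right)^{2}\right)^{2} = \left(2 \left(2 \left(9^{2}\right)^{2}\right)^{2}\right)^{2} = \left(2 \left(2 \cdot 81^{2}\right)^{2}\right)^{2} = \left(2 \left(2 \cdot 6561\right)^{2}\right)^{2} = \left(2 \cdot 13122^{2}\right)^{2} = \left(2 \cdot 172186884\right)^{2} = 344373768^{2} = 118593292086517824$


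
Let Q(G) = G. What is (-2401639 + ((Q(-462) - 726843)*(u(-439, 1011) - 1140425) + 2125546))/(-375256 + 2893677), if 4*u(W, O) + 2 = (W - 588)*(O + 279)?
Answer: 1070325762972/2518421 ≈ 4.2500e+5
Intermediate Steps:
u(W, O) = -½ + (-588 + W)*(279 + O)/4 (u(W, O) = -½ + ((W - 588)*(O + 279))/4 = -½ + ((-588 + W)*(279 + O))/4 = -½ + (-588 + W)*(279 + O)/4)
(-2401639 + ((Q(-462) - 726843)*(u(-439, 1011) - 1140425) + 2125546))/(-375256 + 2893677) = (-2401639 + ((-462 - 726843)*((-82027/2 - 147*1011 + (279/4)*(-439) + (¼)*1011*(-439)) - 1140425) + 2125546))/(-375256 + 2893677) = (-2401639 + (-727305*((-82027/2 - 148617 - 122481/4 - 443829/4) - 1140425) + 2125546))/2518421 = (-2401639 + (-727305*(-331208 - 1140425) + 2125546))*(1/2518421) = (-2401639 + (-727305*(-1471633) + 2125546))*(1/2518421) = (-2401639 + (1070326039065 + 2125546))*(1/2518421) = (-2401639 + 1070328164611)*(1/2518421) = 1070325762972*(1/2518421) = 1070325762972/2518421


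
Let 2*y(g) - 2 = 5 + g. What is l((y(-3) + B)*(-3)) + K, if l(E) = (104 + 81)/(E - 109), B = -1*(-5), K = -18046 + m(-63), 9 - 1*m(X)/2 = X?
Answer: -465489/26 ≈ -17903.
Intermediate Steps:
m(X) = 18 - 2*X
y(g) = 7/2 + g/2 (y(g) = 1 + (5 + g)/2 = 1 + (5/2 + g/2) = 7/2 + g/2)
K = -17902 (K = -18046 + (18 - 2*(-63)) = -18046 + (18 + 126) = -18046 + 144 = -17902)
B = 5
l(E) = 185/(-109 + E)
l((y(-3) + B)*(-3)) + K = 185/(-109 + ((7/2 + (½)*(-3)) + 5)*(-3)) - 17902 = 185/(-109 + ((7/2 - 3/2) + 5)*(-3)) - 17902 = 185/(-109 + (2 + 5)*(-3)) - 17902 = 185/(-109 + 7*(-3)) - 17902 = 185/(-109 - 21) - 17902 = 185/(-130) - 17902 = 185*(-1/130) - 17902 = -37/26 - 17902 = -465489/26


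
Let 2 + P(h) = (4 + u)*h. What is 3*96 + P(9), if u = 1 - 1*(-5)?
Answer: 376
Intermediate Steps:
u = 6 (u = 1 + 5 = 6)
P(h) = -2 + 10*h (P(h) = -2 + (4 + 6)*h = -2 + 10*h)
3*96 + P(9) = 3*96 + (-2 + 10*9) = 288 + (-2 + 90) = 288 + 88 = 376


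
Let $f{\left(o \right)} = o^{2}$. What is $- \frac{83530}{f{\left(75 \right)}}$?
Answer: $- \frac{16706}{1125} \approx -14.85$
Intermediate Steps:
$- \frac{83530}{f{\left(75 \right)}} = - \frac{83530}{75^{2}} = - \frac{83530}{5625} = \left(-83530\right) \frac{1}{5625} = - \frac{16706}{1125}$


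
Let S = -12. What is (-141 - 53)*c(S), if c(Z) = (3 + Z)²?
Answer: -15714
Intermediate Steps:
(-141 - 53)*c(S) = (-141 - 53)*(3 - 12)² = -194*(-9)² = -194*81 = -15714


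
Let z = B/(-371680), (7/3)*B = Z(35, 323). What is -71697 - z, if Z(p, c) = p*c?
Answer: -5329667223/74336 ≈ -71697.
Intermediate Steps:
Z(p, c) = c*p
B = 4845 (B = 3*(323*35)/7 = (3/7)*11305 = 4845)
z = -969/74336 (z = 4845/(-371680) = 4845*(-1/371680) = -969/74336 ≈ -0.013035)
-71697 - z = -71697 - 1*(-969/74336) = -71697 + 969/74336 = -5329667223/74336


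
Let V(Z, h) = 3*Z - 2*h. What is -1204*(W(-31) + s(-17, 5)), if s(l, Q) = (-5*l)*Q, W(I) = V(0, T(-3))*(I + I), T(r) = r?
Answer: -63812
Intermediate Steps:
V(Z, h) = -2*h + 3*Z
W(I) = 12*I (W(I) = (-2*(-3) + 3*0)*(I + I) = (6 + 0)*(2*I) = 6*(2*I) = 12*I)
s(l, Q) = -5*Q*l
-1204*(W(-31) + s(-17, 5)) = -1204*(12*(-31) - 5*5*(-17)) = -1204*(-372 + 425) = -1204*53 = -63812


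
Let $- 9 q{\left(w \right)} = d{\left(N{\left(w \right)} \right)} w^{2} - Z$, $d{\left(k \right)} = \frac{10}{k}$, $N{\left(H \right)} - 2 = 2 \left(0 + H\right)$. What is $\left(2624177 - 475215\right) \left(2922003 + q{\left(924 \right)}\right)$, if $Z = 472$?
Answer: $\frac{10453343144306518}{1665} \approx 6.2783 \cdot 10^{12}$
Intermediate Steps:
$N{\left(H \right)} = 2 + 2 H$ ($N{\left(H \right)} = 2 + 2 \left(0 + H\right) = 2 + 2 H$)
$q{\left(w \right)} = \frac{472}{9} - \frac{10 w^{2}}{9 \left(2 + 2 w\right)}$ ($q{\left(w \right)} = - \frac{\frac{10}{2 + 2 w} w^{2} - 472}{9} = - \frac{\frac{10 w^{2}}{2 + 2 w} - 472}{9} = - \frac{-472 + \frac{10 w^{2}}{2 + 2 w}}{9} = \frac{472}{9} - \frac{10 w^{2}}{9 \left(2 + 2 w\right)}$)
$\left(2624177 - 475215\right) \left(2922003 + q{\left(924 \right)}\right) = \left(2624177 - 475215\right) \left(2922003 + \frac{472 - 5 \cdot 924^{2} + 472 \cdot 924}{9 \left(1 + 924\right)}\right) = 2148962 \left(2922003 + \frac{472 - 4268880 + 436128}{9 \cdot 925}\right) = 2148962 \left(2922003 + \frac{1}{9} \cdot \frac{1}{925} \left(472 - 4268880 + 436128\right)\right) = 2148962 \left(2922003 + \frac{1}{9} \cdot \frac{1}{925} \left(-3832280\right)\right) = 2148962 \left(2922003 - \frac{766456}{1665}\right) = 2148962 \cdot \frac{4864368539}{1665} = \frac{10453343144306518}{1665}$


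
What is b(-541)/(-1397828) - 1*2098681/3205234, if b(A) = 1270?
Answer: -270602958/412708717 ≈ -0.65568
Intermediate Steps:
b(-541)/(-1397828) - 1*2098681/3205234 = 1270/(-1397828) - 1*2098681/3205234 = 1270*(-1/1397828) - 2098681*1/3205234 = -635/698914 - 91247/139358 = -270602958/412708717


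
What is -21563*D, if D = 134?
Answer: -2889442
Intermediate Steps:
-21563*D = -21563*134 = -2889442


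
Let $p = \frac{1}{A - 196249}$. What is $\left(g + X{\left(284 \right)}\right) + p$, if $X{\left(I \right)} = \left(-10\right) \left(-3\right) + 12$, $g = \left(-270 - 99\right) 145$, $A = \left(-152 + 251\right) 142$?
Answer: $- \frac{9740477434}{182191} \approx -53463.0$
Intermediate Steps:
$A = 14058$ ($A = 99 \cdot 142 = 14058$)
$g = -53505$ ($g = \left(-369\right) 145 = -53505$)
$X{\left(I \right)} = 42$ ($X{\left(I \right)} = 30 + 12 = 42$)
$p = - \frac{1}{182191}$ ($p = \frac{1}{14058 - 196249} = \frac{1}{-182191} = - \frac{1}{182191} \approx -5.4887 \cdot 10^{-6}$)
$\left(g + X{\left(284 \right)}\right) + p = \left(-53505 + 42\right) - \frac{1}{182191} = -53463 - \frac{1}{182191} = - \frac{9740477434}{182191}$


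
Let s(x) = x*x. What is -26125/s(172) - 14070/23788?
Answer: -259427095/175936048 ≈ -1.4746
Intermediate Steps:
s(x) = x**2
-26125/s(172) - 14070/23788 = -26125/(172**2) - 14070/23788 = -26125/29584 - 14070*1/23788 = -26125*1/29584 - 7035/11894 = -26125/29584 - 7035/11894 = -259427095/175936048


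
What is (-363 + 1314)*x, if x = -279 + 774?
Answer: 470745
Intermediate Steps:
x = 495
(-363 + 1314)*x = (-363 + 1314)*495 = 951*495 = 470745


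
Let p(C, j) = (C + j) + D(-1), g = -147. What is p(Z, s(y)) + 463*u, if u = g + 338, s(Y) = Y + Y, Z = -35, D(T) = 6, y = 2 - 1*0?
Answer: 88408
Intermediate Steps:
y = 2 (y = 2 + 0 = 2)
s(Y) = 2*Y
p(C, j) = 6 + C + j (p(C, j) = (C + j) + 6 = 6 + C + j)
u = 191 (u = -147 + 338 = 191)
p(Z, s(y)) + 463*u = (6 - 35 + 2*2) + 463*191 = (6 - 35 + 4) + 88433 = -25 + 88433 = 88408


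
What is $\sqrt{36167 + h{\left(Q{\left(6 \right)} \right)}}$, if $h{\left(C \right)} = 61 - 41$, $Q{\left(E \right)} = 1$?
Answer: $\sqrt{36187} \approx 190.23$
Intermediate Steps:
$h{\left(C \right)} = 20$
$\sqrt{36167 + h{\left(Q{\left(6 \right)} \right)}} = \sqrt{36167 + 20} = \sqrt{36187}$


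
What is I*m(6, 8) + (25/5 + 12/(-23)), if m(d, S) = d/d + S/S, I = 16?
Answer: 839/23 ≈ 36.478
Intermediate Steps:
m(d, S) = 2 (m(d, S) = 1 + 1 = 2)
I*m(6, 8) + (25/5 + 12/(-23)) = 16*2 + (25/5 + 12/(-23)) = 32 + (25*(1/5) + 12*(-1/23)) = 32 + (5 - 12/23) = 32 + 103/23 = 839/23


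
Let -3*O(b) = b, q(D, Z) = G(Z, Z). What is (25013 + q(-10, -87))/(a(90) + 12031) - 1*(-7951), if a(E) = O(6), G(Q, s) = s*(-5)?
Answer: 95668027/12029 ≈ 7953.1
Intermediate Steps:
G(Q, s) = -5*s
q(D, Z) = -5*Z
O(b) = -b/3
a(E) = -2 (a(E) = -⅓*6 = -2)
(25013 + q(-10, -87))/(a(90) + 12031) - 1*(-7951) = (25013 - 5*(-87))/(-2 + 12031) - 1*(-7951) = (25013 + 435)/12029 + 7951 = 25448*(1/12029) + 7951 = 25448/12029 + 7951 = 95668027/12029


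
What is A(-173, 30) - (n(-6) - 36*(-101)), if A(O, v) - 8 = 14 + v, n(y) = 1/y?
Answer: -21503/6 ≈ -3583.8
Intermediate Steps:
A(O, v) = 22 + v (A(O, v) = 8 + (14 + v) = 22 + v)
A(-173, 30) - (n(-6) - 36*(-101)) = (22 + 30) - (1/(-6) - 36*(-101)) = 52 - (-⅙ + 3636) = 52 - 1*21815/6 = 52 - 21815/6 = -21503/6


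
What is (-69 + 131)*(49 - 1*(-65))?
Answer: 7068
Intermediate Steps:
(-69 + 131)*(49 - 1*(-65)) = 62*(49 + 65) = 62*114 = 7068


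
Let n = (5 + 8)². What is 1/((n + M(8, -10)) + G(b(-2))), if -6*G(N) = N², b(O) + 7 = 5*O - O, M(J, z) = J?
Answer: 2/279 ≈ 0.0071685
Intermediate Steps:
n = 169 (n = 13² = 169)
b(O) = -7 + 4*O (b(O) = -7 + (5*O - O) = -7 + 4*O)
G(N) = -N²/6
1/((n + M(8, -10)) + G(b(-2))) = 1/((169 + 8) - (-7 + 4*(-2))²/6) = 1/(177 - (-7 - 8)²/6) = 1/(177 - ⅙*(-15)²) = 1/(177 - ⅙*225) = 1/(177 - 75/2) = 1/(279/2) = 2/279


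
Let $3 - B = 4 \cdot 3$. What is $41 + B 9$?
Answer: $-40$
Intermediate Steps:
$B = -9$ ($B = 3 - 4 \cdot 3 = 3 - 12 = -9$)
$41 + B 9 = 41 - 81 = -40$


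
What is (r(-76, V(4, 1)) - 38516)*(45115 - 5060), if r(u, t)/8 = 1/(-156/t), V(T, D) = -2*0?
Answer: -1542758380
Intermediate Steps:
V(T, D) = 0
r(u, t) = -2*t/39 (r(u, t) = 8/((-156/t)) = 8*(-t/156) = -2*t/39)
(r(-76, V(4, 1)) - 38516)*(45115 - 5060) = (-2/39*0 - 38516)*(45115 - 5060) = (0 - 38516)*40055 = -38516*40055 = -1542758380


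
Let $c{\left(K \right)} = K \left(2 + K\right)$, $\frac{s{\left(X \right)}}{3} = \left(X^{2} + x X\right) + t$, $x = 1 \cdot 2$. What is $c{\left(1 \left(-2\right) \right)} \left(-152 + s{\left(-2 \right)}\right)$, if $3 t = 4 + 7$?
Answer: $0$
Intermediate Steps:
$x = 2$
$t = \frac{11}{3}$ ($t = \frac{4 + 7}{3} = \frac{1}{3} \cdot 11 = \frac{11}{3} \approx 3.6667$)
$s{\left(X \right)} = 11 + 3 X^{2} + 6 X$ ($s{\left(X \right)} = 3 \left(\left(X^{2} + 2 X\right) + \frac{11}{3}\right) = 3 \left(\frac{11}{3} + X^{2} + 2 X\right) = 11 + 3 X^{2} + 6 X$)
$c{\left(1 \left(-2\right) \right)} \left(-152 + s{\left(-2 \right)}\right) = 1 \left(-2\right) \left(2 + 1 \left(-2\right)\right) \left(-152 + \left(11 + 3 \left(-2\right)^{2} + 6 \left(-2\right)\right)\right) = - 2 \left(2 - 2\right) \left(-152 + \left(11 + 3 \cdot 4 - 12\right)\right) = \left(-2\right) 0 \left(-152 + \left(11 + 12 - 12\right)\right) = 0 \left(-152 + 11\right) = 0 \left(-141\right) = 0$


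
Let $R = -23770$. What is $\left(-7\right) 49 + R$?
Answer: $-24113$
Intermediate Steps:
$\left(-7\right) 49 + R = \left(-7\right) 49 - 23770 = -343 - 23770 = -24113$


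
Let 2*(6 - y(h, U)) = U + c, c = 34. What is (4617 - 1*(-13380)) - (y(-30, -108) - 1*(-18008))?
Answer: -54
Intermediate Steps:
y(h, U) = -11 - U/2 (y(h, U) = 6 - (U + 34)/2 = 6 - (34 + U)/2 = 6 + (-17 - U/2) = -11 - U/2)
(4617 - 1*(-13380)) - (y(-30, -108) - 1*(-18008)) = (4617 - 1*(-13380)) - ((-11 - ½*(-108)) - 1*(-18008)) = (4617 + 13380) - ((-11 + 54) + 18008) = 17997 - (43 + 18008) = 17997 - 1*18051 = 17997 - 18051 = -54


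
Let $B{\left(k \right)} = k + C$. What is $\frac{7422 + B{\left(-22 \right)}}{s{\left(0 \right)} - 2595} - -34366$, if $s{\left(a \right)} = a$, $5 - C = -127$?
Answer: $\frac{89172238}{2595} \approx 34363.0$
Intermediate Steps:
$C = 132$ ($C = 5 - -127 = 5 + 127 = 132$)
$B{\left(k \right)} = 132 + k$ ($B{\left(k \right)} = k + 132 = 132 + k$)
$\frac{7422 + B{\left(-22 \right)}}{s{\left(0 \right)} - 2595} - -34366 = \frac{7422 + \left(132 - 22\right)}{0 - 2595} - -34366 = \frac{7422 + 110}{-2595} + 34366 = 7532 \left(- \frac{1}{2595}\right) + 34366 = - \frac{7532}{2595} + 34366 = \frac{89172238}{2595}$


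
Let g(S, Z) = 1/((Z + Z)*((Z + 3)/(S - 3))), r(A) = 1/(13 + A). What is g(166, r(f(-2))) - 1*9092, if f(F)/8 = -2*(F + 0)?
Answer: -2142949/272 ≈ -7878.5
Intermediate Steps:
f(F) = -16*F (f(F) = 8*(-2*(F + 0)) = 8*(-2*F) = -16*F)
g(S, Z) = (-3 + S)/(2*Z*(3 + Z)) (g(S, Z) = 1/((2*Z)*((3 + Z)/(-3 + S))) = 1/(2*Z*(3 + Z)/(-3 + S)) = (-3 + S)/(2*Z*(3 + Z)))
g(166, r(f(-2))) - 1*9092 = (-3 + 166)/(2*(1/(13 - 16*(-2)))*(3 + 1/(13 - 16*(-2)))) - 1*9092 = (½)*163/(1/(13 + 32)*(3 + 1/(13 + 32))) - 9092 = (½)*163/(1/45*(3 + 1/45)) - 9092 = (½)*163/((1/45)*(3 + 1/45)) - 9092 = (½)*45*163/(136/45) - 9092 = (½)*45*(45/136)*163 - 9092 = 330075/272 - 9092 = -2142949/272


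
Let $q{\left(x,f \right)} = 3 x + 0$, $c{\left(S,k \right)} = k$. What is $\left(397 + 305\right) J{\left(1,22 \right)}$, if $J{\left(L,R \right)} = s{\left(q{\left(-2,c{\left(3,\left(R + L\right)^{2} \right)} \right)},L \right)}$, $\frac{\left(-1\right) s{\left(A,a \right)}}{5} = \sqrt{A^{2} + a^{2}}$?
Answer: $- 3510 \sqrt{37} \approx -21351.0$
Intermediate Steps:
$q{\left(x,f \right)} = 3 x$
$s{\left(A,a \right)} = - 5 \sqrt{A^{2} + a^{2}}$
$J{\left(L,R \right)} = - 5 \sqrt{36 + L^{2}}$ ($J{\left(L,R \right)} = - 5 \sqrt{\left(3 \left(-2\right)\right)^{2} + L^{2}} = - 5 \sqrt{\left(-6\right)^{2} + L^{2}} = - 5 \sqrt{36 + L^{2}}$)
$\left(397 + 305\right) J{\left(1,22 \right)} = \left(397 + 305\right) \left(- 5 \sqrt{36 + 1^{2}}\right) = 702 \left(- 5 \sqrt{36 + 1}\right) = 702 \left(- 5 \sqrt{37}\right) = - 3510 \sqrt{37}$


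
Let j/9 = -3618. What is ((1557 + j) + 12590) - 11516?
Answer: -29931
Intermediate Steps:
j = -32562 (j = 9*(-3618) = -32562)
((1557 + j) + 12590) - 11516 = ((1557 - 32562) + 12590) - 11516 = (-31005 + 12590) - 11516 = -18415 - 11516 = -29931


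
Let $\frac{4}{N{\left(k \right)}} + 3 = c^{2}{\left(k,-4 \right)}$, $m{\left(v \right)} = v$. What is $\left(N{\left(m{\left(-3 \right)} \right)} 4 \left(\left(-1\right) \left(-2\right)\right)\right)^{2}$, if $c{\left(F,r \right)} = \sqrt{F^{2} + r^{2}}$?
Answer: $\frac{256}{121} \approx 2.1157$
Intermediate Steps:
$N{\left(k \right)} = \frac{4}{13 + k^{2}}$ ($N{\left(k \right)} = \frac{4}{-3 + \left(\sqrt{k^{2} + \left(-4\right)^{2}}\right)^{2}} = \frac{4}{-3 + \left(\sqrt{k^{2} + 16}\right)^{2}} = \frac{4}{-3 + \left(\sqrt{16 + k^{2}}\right)^{2}} = \frac{4}{-3 + \left(16 + k^{2}\right)} = \frac{4}{13 + k^{2}}$)
$\left(N{\left(m{\left(-3 \right)} \right)} 4 \left(\left(-1\right) \left(-2\right)\right)\right)^{2} = \left(\frac{4}{13 + \left(-3\right)^{2}} \cdot 4 \left(\left(-1\right) \left(-2\right)\right)\right)^{2} = \left(\frac{4}{13 + 9} \cdot 4 \cdot 2\right)^{2} = \left(\frac{4}{22} \cdot 4 \cdot 2\right)^{2} = \left(4 \cdot \frac{1}{22} \cdot 4 \cdot 2\right)^{2} = \left(\frac{2}{11} \cdot 4 \cdot 2\right)^{2} = \left(\frac{8}{11} \cdot 2\right)^{2} = \left(\frac{16}{11}\right)^{2} = \frac{256}{121}$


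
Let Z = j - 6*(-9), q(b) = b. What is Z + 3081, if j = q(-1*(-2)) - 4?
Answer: 3133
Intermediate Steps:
j = -2 (j = -1*(-2) - 4 = 2 - 4 = -2)
Z = 52 (Z = -2 - 6*(-9) = -2 + 54 = 52)
Z + 3081 = 52 + 3081 = 3133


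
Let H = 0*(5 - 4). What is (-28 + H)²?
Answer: 784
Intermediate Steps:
H = 0 (H = 0*1 = 0)
(-28 + H)² = (-28 + 0)² = (-28)² = 784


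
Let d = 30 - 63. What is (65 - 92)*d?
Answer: 891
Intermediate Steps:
d = -33
(65 - 92)*d = (65 - 92)*(-33) = -27*(-33) = 891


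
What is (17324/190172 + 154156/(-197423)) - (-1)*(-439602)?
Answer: -4126146756647473/9386081689 ≈ -4.3960e+5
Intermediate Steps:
(17324/190172 + 154156/(-197423)) - (-1)*(-439602) = (17324*(1/190172) + 154156*(-1/197423)) - 1*439602 = (4331/47543 - 154156/197423) - 439602 = -6473999695/9386081689 - 439602 = -4126146756647473/9386081689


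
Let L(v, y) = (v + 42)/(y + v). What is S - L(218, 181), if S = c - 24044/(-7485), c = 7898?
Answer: 7865047642/995505 ≈ 7900.6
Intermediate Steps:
L(v, y) = (42 + v)/(v + y)
S = 59140574/7485 (S = 7898 - 24044/(-7485) = 7898 - 24044*(-1/7485) = 7898 + 24044/7485 = 59140574/7485 ≈ 7901.2)
S - L(218, 181) = 59140574/7485 - (42 + 218)/(218 + 181) = 59140574/7485 - 260/399 = 7865047642/995505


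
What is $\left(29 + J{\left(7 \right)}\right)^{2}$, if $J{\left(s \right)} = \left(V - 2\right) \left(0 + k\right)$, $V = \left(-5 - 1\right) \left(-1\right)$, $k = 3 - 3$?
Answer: $841$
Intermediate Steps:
$k = 0$ ($k = 3 - 3 = 0$)
$V = 6$ ($V = \left(-6\right) \left(-1\right) = 6$)
$J{\left(s \right)} = 0$ ($J{\left(s \right)} = \left(6 - 2\right) \left(0 + 0\right) = 4 \cdot 0 = 0$)
$\left(29 + J{\left(7 \right)}\right)^{2} = \left(29 + 0\right)^{2} = 29^{2} = 841$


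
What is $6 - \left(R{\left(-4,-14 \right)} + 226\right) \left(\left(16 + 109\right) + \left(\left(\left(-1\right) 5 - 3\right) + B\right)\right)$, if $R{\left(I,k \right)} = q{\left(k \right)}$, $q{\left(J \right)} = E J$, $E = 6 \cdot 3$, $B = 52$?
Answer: $4400$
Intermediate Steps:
$E = 18$
$q{\left(J \right)} = 18 J$
$R{\left(I,k \right)} = 18 k$
$6 - \left(R{\left(-4,-14 \right)} + 226\right) \left(\left(16 + 109\right) + \left(\left(\left(-1\right) 5 - 3\right) + B\right)\right) = 6 - \left(18 \left(-14\right) + 226\right) \left(\left(16 + 109\right) + \left(\left(\left(-1\right) 5 - 3\right) + 52\right)\right) = 6 - \left(-252 + 226\right) \left(125 + \left(\left(-5 - 3\right) + 52\right)\right) = 6 - - 26 \left(125 + \left(-8 + 52\right)\right) = 6 - - 26 \left(125 + 44\right) = 6 - \left(-26\right) 169 = 6 - -4394 = 6 + 4394 = 4400$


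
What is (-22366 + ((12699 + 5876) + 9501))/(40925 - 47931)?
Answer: -2855/3503 ≈ -0.81502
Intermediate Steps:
(-22366 + ((12699 + 5876) + 9501))/(40925 - 47931) = (-22366 + (18575 + 9501))/(-7006) = (-22366 + 28076)*(-1/7006) = 5710*(-1/7006) = -2855/3503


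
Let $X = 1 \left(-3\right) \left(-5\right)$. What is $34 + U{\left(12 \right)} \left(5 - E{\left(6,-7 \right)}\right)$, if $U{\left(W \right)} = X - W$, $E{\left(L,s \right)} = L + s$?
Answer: $52$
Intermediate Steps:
$X = 15$ ($X = \left(-3\right) \left(-5\right) = 15$)
$U{\left(W \right)} = 15 - W$
$34 + U{\left(12 \right)} \left(5 - E{\left(6,-7 \right)}\right) = 34 + \left(15 - 12\right) \left(5 - \left(6 - 7\right)\right) = 34 + \left(15 - 12\right) \left(5 - -1\right) = 34 + 3 \left(5 + 1\right) = 34 + 3 \cdot 6 = 34 + 18 = 52$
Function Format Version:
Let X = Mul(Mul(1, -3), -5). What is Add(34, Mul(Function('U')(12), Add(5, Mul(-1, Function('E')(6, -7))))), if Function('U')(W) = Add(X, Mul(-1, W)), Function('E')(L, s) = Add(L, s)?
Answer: 52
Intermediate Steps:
X = 15 (X = Mul(-3, -5) = 15)
Function('U')(W) = Add(15, Mul(-1, W))
Add(34, Mul(Function('U')(12), Add(5, Mul(-1, Function('E')(6, -7))))) = Add(34, Mul(Add(15, Mul(-1, 12)), Add(5, Mul(-1, Add(6, -7))))) = Add(34, Mul(Add(15, -12), Add(5, Mul(-1, -1)))) = Add(34, Mul(3, Add(5, 1))) = Add(34, Mul(3, 6)) = Add(34, 18) = 52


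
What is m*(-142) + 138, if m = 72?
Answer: -10086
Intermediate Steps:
m*(-142) + 138 = 72*(-142) + 138 = -10224 + 138 = -10086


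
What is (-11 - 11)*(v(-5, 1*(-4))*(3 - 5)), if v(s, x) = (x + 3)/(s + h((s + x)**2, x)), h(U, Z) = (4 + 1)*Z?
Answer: 44/25 ≈ 1.7600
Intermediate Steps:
h(U, Z) = 5*Z
v(s, x) = (3 + x)/(s + 5*x) (v(s, x) = (x + 3)/(s + 5*x) = (3 + x)/(s + 5*x))
(-11 - 11)*(v(-5, 1*(-4))*(3 - 5)) = (-11 - 11)*(((3 + 1*(-4))/(-5 + 5*(1*(-4))))*(3 - 5)) = -22*(3 - 4)/(-5 + 5*(-4))*(-2) = -22*-1/(-5 - 20)*(-2) = -22*-1/(-25)*(-2) = -22*(-1/25*(-1))*(-2) = -22*(-2)/25 = -22*(-2/25) = 44/25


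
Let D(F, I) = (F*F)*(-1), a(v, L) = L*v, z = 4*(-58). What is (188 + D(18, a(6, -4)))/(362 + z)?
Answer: -68/65 ≈ -1.0462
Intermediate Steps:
z = -232
D(F, I) = -F² (D(F, I) = F²*(-1) = -F²)
(188 + D(18, a(6, -4)))/(362 + z) = (188 - 1*18²)/(362 - 232) = (188 - 1*324)/130 = (188 - 324)*(1/130) = -136*1/130 = -68/65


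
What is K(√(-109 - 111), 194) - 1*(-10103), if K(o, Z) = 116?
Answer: 10219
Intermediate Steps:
K(√(-109 - 111), 194) - 1*(-10103) = 116 - 1*(-10103) = 116 + 10103 = 10219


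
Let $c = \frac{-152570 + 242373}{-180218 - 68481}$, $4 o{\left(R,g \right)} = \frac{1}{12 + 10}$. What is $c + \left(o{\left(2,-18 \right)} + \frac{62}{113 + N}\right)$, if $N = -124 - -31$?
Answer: $\frac{27359601}{9947960} \approx 2.7503$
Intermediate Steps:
$N = -93$ ($N = -124 + 31 = -93$)
$o{\left(R,g \right)} = \frac{1}{88}$ ($o{\left(R,g \right)} = \frac{1}{4 \left(12 + 10\right)} = \frac{1}{4 \cdot 22} = \frac{1}{4} \cdot \frac{1}{22} = \frac{1}{88}$)
$c = - \frac{89803}{248699}$ ($c = \frac{89803}{-248699} = 89803 \left(- \frac{1}{248699}\right) = - \frac{89803}{248699} \approx -0.36109$)
$c + \left(o{\left(2,-18 \right)} + \frac{62}{113 + N}\right) = - \frac{89803}{248699} + \left(\frac{1}{88} + \frac{62}{113 - 93}\right) = - \frac{89803}{248699} + \left(\frac{1}{88} + \frac{62}{20}\right) = - \frac{89803}{248699} + \left(\frac{1}{88} + 62 \cdot \frac{1}{20}\right) = - \frac{89803}{248699} + \left(\frac{1}{88} + \frac{31}{10}\right) = - \frac{89803}{248699} + \frac{1369}{440} = \frac{27359601}{9947960}$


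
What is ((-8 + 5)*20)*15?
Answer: -900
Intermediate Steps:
((-8 + 5)*20)*15 = -3*20*15 = -60*15 = -900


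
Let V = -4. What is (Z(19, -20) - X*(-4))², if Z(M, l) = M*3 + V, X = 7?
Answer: 6561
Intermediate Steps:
Z(M, l) = -4 + 3*M (Z(M, l) = M*3 - 4 = 3*M - 4 = -4 + 3*M)
(Z(19, -20) - X*(-4))² = ((-4 + 3*19) - 1*7*(-4))² = ((-4 + 57) - 7*(-4))² = (53 + 28)² = 81² = 6561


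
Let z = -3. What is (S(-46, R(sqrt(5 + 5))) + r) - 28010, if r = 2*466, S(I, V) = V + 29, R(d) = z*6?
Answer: -27067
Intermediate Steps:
R(d) = -18 (R(d) = -3*6 = -18)
S(I, V) = 29 + V
r = 932
(S(-46, R(sqrt(5 + 5))) + r) - 28010 = ((29 - 18) + 932) - 28010 = (11 + 932) - 28010 = 943 - 28010 = -27067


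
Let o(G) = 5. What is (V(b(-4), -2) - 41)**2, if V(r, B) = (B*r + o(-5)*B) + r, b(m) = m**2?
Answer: 4489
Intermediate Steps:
V(r, B) = r + 5*B + B*r (V(r, B) = (B*r + 5*B) + r = (5*B + B*r) + r = r + 5*B + B*r)
(V(b(-4), -2) - 41)**2 = (((-4)**2 + 5*(-2) - 2*(-4)**2) - 41)**2 = ((16 - 10 - 2*16) - 41)**2 = ((16 - 10 - 32) - 41)**2 = (-26 - 41)**2 = (-67)**2 = 4489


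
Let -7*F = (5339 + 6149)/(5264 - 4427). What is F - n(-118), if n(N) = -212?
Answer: 1230620/5859 ≈ 210.04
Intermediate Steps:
F = -11488/5859 (F = -(5339 + 6149)/(7*(5264 - 4427)) = -11488/(7*837) = -⅐*11488/837 = -11488/5859 ≈ -1.9607)
F - n(-118) = -11488/5859 - 1*(-212) = -11488/5859 + 212 = 1230620/5859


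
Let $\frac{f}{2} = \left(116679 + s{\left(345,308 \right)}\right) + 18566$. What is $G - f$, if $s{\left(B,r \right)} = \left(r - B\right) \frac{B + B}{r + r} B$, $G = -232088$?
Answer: $- \frac{72993087}{154} \approx -4.7398 \cdot 10^{5}$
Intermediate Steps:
$s{\left(B,r \right)} = \frac{B^{2} \left(r - B\right)}{r}$ ($s{\left(B,r \right)} = \left(r - B\right) \frac{2 B}{2 r} B = \left(r - B\right) 2 B \frac{1}{2 r} B = \left(r - B\right) \frac{B}{r} B = \frac{B \left(r - B\right)}{r} B = \frac{B^{2} \left(r - B\right)}{r}$)
$f = \frac{37251535}{154}$ ($f = 2 \left(\left(116679 + \frac{345^{2} \left(308 - 345\right)}{308}\right) + 18566\right) = 2 \left(\left(116679 + 119025 \cdot \frac{1}{308} \left(308 - 345\right)\right) + 18566\right) = 2 \left(\left(116679 + 119025 \cdot \frac{1}{308} \left(-37\right)\right) + 18566\right) = 2 \left(\left(116679 - \frac{4403925}{308}\right) + 18566\right) = 2 \left(\frac{31533207}{308} + 18566\right) = 2 \cdot \frac{37251535}{308} = \frac{37251535}{154} \approx 2.4189 \cdot 10^{5}$)
$G - f = -232088 - \frac{37251535}{154} = - \frac{72993087}{154}$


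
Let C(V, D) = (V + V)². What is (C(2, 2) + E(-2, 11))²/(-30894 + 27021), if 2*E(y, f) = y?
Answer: -75/1291 ≈ -0.058095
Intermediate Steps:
C(V, D) = 4*V² (C(V, D) = (2*V)² = 4*V²)
E(y, f) = y/2
(C(2, 2) + E(-2, 11))²/(-30894 + 27021) = (4*2² + (½)*(-2))²/(-30894 + 27021) = (4*4 - 1)²/(-3873) = (16 - 1)²*(-1/3873) = 15²*(-1/3873) = 225*(-1/3873) = -75/1291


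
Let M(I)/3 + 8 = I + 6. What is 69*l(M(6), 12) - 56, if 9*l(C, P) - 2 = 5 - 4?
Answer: -33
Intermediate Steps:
M(I) = -6 + 3*I (M(I) = -24 + 3*(I + 6) = -24 + 3*(6 + I) = -24 + (18 + 3*I) = -6 + 3*I)
l(C, P) = ⅓ (l(C, P) = 2/9 + (5 - 4)/9 = 2/9 + (⅑)*1 = 2/9 + ⅑ = ⅓)
69*l(M(6), 12) - 56 = 69*(⅓) - 56 = 23 - 56 = -33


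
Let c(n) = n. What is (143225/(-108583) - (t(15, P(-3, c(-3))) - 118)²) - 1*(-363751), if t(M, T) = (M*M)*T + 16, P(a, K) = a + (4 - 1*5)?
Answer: -69520734724/108583 ≈ -6.4025e+5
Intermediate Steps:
P(a, K) = -1 + a (P(a, K) = a + (4 - 5) = a - 1 = -1 + a)
t(M, T) = 16 + T*M² (t(M, T) = M²*T + 16 = T*M² + 16 = 16 + T*M²)
(143225/(-108583) - (t(15, P(-3, c(-3))) - 118)²) - 1*(-363751) = (143225/(-108583) - ((16 + (-1 - 3)*15²) - 118)²) - 1*(-363751) = (143225*(-1/108583) - ((16 - 4*225) - 118)²) + 363751 = (-143225/108583 - ((16 - 900) - 118)²) + 363751 = (-143225/108583 - (-884 - 118)²) + 363751 = (-143225/108583 - 1*(-1002)²) + 363751 = (-143225/108583 - 1*1004004) + 363751 = (-143225/108583 - 1004004) + 363751 = -109017909557/108583 + 363751 = -69520734724/108583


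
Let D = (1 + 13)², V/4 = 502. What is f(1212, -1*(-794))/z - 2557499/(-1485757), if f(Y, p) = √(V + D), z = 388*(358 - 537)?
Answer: 365357/212251 - √551/34726 ≈ 1.7207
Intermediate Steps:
V = 2008 (V = 4*502 = 2008)
D = 196 (D = 14² = 196)
z = -69452 (z = 388*(-179) = -69452)
f(Y, p) = 2*√551 (f(Y, p) = √(2008 + 196) = √2204 = 2*√551)
f(1212, -1*(-794))/z - 2557499/(-1485757) = (2*√551)/(-69452) - 2557499/(-1485757) = (2*√551)*(-1/69452) - 2557499*(-1/1485757) = -√551/34726 + 365357/212251 = 365357/212251 - √551/34726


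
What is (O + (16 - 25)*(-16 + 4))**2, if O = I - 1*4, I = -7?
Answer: 9409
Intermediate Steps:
O = -11 (O = -7 - 1*4 = -7 - 4 = -11)
(O + (16 - 25)*(-16 + 4))**2 = (-11 + (16 - 25)*(-16 + 4))**2 = (-11 - 9*(-12))**2 = (-11 + 108)**2 = 97**2 = 9409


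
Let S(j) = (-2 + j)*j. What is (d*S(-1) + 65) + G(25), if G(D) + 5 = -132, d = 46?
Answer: 66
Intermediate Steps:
G(D) = -137 (G(D) = -5 - 132 = -137)
S(j) = j*(-2 + j)
(d*S(-1) + 65) + G(25) = (46*(-(-2 - 1)) + 65) - 137 = (46*(-1*(-3)) + 65) - 137 = (46*3 + 65) - 137 = (138 + 65) - 137 = 203 - 137 = 66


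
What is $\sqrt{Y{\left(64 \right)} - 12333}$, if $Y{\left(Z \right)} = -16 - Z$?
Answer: $i \sqrt{12413} \approx 111.41 i$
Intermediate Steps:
$\sqrt{Y{\left(64 \right)} - 12333} = \sqrt{\left(-16 - 64\right) - 12333} = \sqrt{-80 - 12333} = \sqrt{-12413} = i \sqrt{12413}$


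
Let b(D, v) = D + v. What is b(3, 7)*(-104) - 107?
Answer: -1147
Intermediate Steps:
b(3, 7)*(-104) - 107 = (3 + 7)*(-104) - 107 = 10*(-104) - 107 = -1040 - 107 = -1147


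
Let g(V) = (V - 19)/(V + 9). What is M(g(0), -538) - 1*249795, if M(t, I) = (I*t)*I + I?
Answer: -7752433/9 ≈ -8.6138e+5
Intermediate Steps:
g(V) = (-19 + V)/(9 + V)
M(t, I) = I + t*I² (M(t, I) = t*I² + I = I + t*I²)
M(g(0), -538) - 1*249795 = -538*(1 - 538*(-19 + 0)/(9 + 0)) - 1*249795 = -538*(1 - 538*(-19)/9) - 249795 = -538*(1 - 538*(-19/9)) - 249795 = -538*(1 + 10222/9) - 249795 = -538*10231/9 - 249795 = -5504278/9 - 249795 = -7752433/9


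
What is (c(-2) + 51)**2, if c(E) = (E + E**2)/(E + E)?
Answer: 10201/4 ≈ 2550.3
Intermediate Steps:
c(E) = (E + E**2)/(2*E) (c(E) = (E + E**2)/((2*E)) = (E + E**2)*(1/(2*E)) = (E + E**2)/(2*E))
(c(-2) + 51)**2 = ((1/2 + (1/2)*(-2)) + 51)**2 = ((1/2 - 1) + 51)**2 = (-1/2 + 51)**2 = (101/2)**2 = 10201/4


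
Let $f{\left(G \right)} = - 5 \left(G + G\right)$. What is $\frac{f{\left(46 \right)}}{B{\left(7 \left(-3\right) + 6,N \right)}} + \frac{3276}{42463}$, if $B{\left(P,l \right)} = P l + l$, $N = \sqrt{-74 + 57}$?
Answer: $\frac{3276}{42463} - \frac{230 i \sqrt{17}}{119} \approx 0.07715 - 7.969 i$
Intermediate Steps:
$N = i \sqrt{17}$ ($N = \sqrt{-17} = i \sqrt{17} \approx 4.1231 i$)
$f{\left(G \right)} = - 10 G$ ($f{\left(G \right)} = - 5 \cdot 2 G = - 10 G$)
$B{\left(P,l \right)} = l + P l$
$\frac{f{\left(46 \right)}}{B{\left(7 \left(-3\right) + 6,N \right)}} + \frac{3276}{42463} = \frac{\left(-10\right) 46}{i \sqrt{17} \left(1 + \left(7 \left(-3\right) + 6\right)\right)} + \frac{3276}{42463} = - \frac{460}{i \sqrt{17} \left(1 + \left(-21 + 6\right)\right)} + 3276 \cdot \frac{1}{42463} = - \frac{460}{i \sqrt{17} \left(1 - 15\right)} + \frac{3276}{42463} = - \frac{460}{i \sqrt{17} \left(-14\right)} + \frac{3276}{42463} = - \frac{460}{\left(-14\right) i \sqrt{17}} + \frac{3276}{42463} = - 460 \frac{i \sqrt{17}}{238} + \frac{3276}{42463} = - \frac{230 i \sqrt{17}}{119} + \frac{3276}{42463} = \frac{3276}{42463} - \frac{230 i \sqrt{17}}{119}$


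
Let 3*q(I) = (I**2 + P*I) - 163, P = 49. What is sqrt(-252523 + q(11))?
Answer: 4*I*sqrt(141951)/3 ≈ 502.35*I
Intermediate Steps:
q(I) = -163/3 + I**2/3 + 49*I/3 (q(I) = ((I**2 + 49*I) - 163)/3 = (-163 + I**2 + 49*I)/3 = -163/3 + I**2/3 + 49*I/3)
sqrt(-252523 + q(11)) = sqrt(-252523 + (-163/3 + (1/3)*11**2 + (49/3)*11)) = sqrt(-252523 + (-163/3 + (1/3)*121 + 539/3)) = sqrt(-252523 + (-163/3 + 121/3 + 539/3)) = sqrt(-252523 + 497/3) = sqrt(-757072/3) = 4*I*sqrt(141951)/3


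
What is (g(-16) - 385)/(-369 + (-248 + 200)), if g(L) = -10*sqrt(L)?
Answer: 385/417 + 40*I/417 ≈ 0.92326 + 0.095923*I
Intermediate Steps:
(g(-16) - 385)/(-369 + (-248 + 200)) = (-40*I - 385)/(-369 + (-248 + 200)) = (-40*I - 385)/(-369 - 48) = (-40*I - 385)/(-417) = (-385 - 40*I)*(-1/417) = 385/417 + 40*I/417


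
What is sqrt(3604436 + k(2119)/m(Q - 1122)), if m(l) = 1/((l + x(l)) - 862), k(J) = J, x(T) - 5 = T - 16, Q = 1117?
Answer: sqrt(1733359) ≈ 1316.6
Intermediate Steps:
x(T) = -11 + T (x(T) = 5 + (T - 16) = 5 + (-16 + T) = -11 + T)
m(l) = 1/(-873 + 2*l) (m(l) = 1/((l + (-11 + l)) - 862) = 1/((-11 + 2*l) - 862) = 1/(-873 + 2*l))
sqrt(3604436 + k(2119)/m(Q - 1122)) = sqrt(3604436 + 2119/(1/(-873 + 2*(1117 - 1122)))) = sqrt(3604436 + 2119/(1/(-873 + 2*(-5)))) = sqrt(3604436 + 2119/(1/(-873 - 10))) = sqrt(3604436 + 2119/(1/(-883))) = sqrt(3604436 + 2119/(-1/883)) = sqrt(3604436 + 2119*(-883)) = sqrt(3604436 - 1871077) = sqrt(1733359)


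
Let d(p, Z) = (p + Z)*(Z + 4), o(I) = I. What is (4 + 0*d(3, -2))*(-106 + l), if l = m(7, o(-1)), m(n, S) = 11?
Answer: -380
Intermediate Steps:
d(p, Z) = (4 + Z)*(Z + p) (d(p, Z) = (Z + p)*(4 + Z) = (4 + Z)*(Z + p))
l = 11
(4 + 0*d(3, -2))*(-106 + l) = (4 + 0*((-2)**2 + 4*(-2) + 4*3 - 2*3))*(-106 + 11) = (4 + 0*(4 - 8 + 12 - 6))*(-95) = (4 + 0*2)*(-95) = (4 + 0)*(-95) = 4*(-95) = -380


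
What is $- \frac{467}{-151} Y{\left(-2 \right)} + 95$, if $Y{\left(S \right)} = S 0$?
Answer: $95$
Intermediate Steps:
$Y{\left(S \right)} = 0$
$- \frac{467}{-151} Y{\left(-2 \right)} + 95 = - \frac{467}{-151} \cdot 0 + 95 = \left(-467\right) \left(- \frac{1}{151}\right) 0 + 95 = \frac{467}{151} \cdot 0 + 95 = 0 + 95 = 95$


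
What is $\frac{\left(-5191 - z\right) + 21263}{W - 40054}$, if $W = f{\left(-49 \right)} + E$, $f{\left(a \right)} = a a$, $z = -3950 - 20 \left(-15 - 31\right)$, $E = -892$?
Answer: $- \frac{19102}{38545} \approx -0.49558$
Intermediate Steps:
$z = -3030$ ($z = -3950 - -920 = -3950 + 920 = -3030$)
$f{\left(a \right)} = a^{2}$
$W = 1509$ ($W = \left(-49\right)^{2} - 892 = 2401 - 892 = 1509$)
$\frac{\left(-5191 - z\right) + 21263}{W - 40054} = \frac{\left(-5191 - -3030\right) + 21263}{1509 - 40054} = \frac{\left(-5191 + 3030\right) + 21263}{-38545} = \left(-2161 + 21263\right) \left(- \frac{1}{38545}\right) = 19102 \left(- \frac{1}{38545}\right) = - \frac{19102}{38545}$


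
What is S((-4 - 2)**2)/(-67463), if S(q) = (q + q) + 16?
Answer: -8/6133 ≈ -0.0013044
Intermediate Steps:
S(q) = 16 + 2*q (S(q) = 2*q + 16 = 16 + 2*q)
S((-4 - 2)**2)/(-67463) = (16 + 2*(-4 - 2)**2)/(-67463) = (16 + 2*(-6)**2)*(-1/67463) = (16 + 2*36)*(-1/67463) = (16 + 72)*(-1/67463) = 88*(-1/67463) = -8/6133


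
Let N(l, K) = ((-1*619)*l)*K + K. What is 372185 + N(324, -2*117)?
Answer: 47302055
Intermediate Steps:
N(l, K) = K - 619*K*l (N(l, K) = (-619*l)*K + K = -619*K*l + K = K - 619*K*l)
372185 + N(324, -2*117) = 372185 + (-2*117)*(1 - 619*324) = 372185 - 234*(1 - 200556) = 372185 - 234*(-200555) = 372185 + 46929870 = 47302055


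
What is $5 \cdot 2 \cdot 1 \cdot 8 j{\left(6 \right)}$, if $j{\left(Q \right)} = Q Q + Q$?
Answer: $3360$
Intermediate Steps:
$j{\left(Q \right)} = Q + Q^{2}$ ($j{\left(Q \right)} = Q^{2} + Q = Q + Q^{2}$)
$5 \cdot 2 \cdot 1 \cdot 8 j{\left(6 \right)} = 5 \cdot 2 \cdot 1 \cdot 8 \cdot 6 \left(1 + 6\right) = 10 \cdot 1 \cdot 8 \cdot 6 \cdot 7 = 10 \cdot 8 \cdot 42 = 80 \cdot 42 = 3360$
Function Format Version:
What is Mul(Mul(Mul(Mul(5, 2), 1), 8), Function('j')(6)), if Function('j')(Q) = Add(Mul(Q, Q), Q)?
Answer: 3360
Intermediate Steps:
Function('j')(Q) = Add(Q, Pow(Q, 2)) (Function('j')(Q) = Add(Pow(Q, 2), Q) = Add(Q, Pow(Q, 2)))
Mul(Mul(Mul(Mul(5, 2), 1), 8), Function('j')(6)) = Mul(Mul(Mul(Mul(5, 2), 1), 8), Mul(6, Add(1, 6))) = Mul(Mul(Mul(10, 1), 8), Mul(6, 7)) = Mul(Mul(10, 8), 42) = Mul(80, 42) = 3360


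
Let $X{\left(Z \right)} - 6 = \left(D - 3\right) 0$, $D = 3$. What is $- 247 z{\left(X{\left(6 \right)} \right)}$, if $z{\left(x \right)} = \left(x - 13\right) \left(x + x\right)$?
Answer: $20748$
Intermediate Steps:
$X{\left(Z \right)} = 6$ ($X{\left(Z \right)} = 6 + \left(3 - 3\right) 0 = 6 + 0 \cdot 0 = 6 + 0 = 6$)
$z{\left(x \right)} = 2 x \left(-13 + x\right)$ ($z{\left(x \right)} = \left(-13 + x\right) 2 x = 2 x \left(-13 + x\right)$)
$- 247 z{\left(X{\left(6 \right)} \right)} = - 247 \cdot 2 \cdot 6 \left(-13 + 6\right) = - 247 \cdot 2 \cdot 6 \left(-7\right) = \left(-247\right) \left(-84\right) = 20748$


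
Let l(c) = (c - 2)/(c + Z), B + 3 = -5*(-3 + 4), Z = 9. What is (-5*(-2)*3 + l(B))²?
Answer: 400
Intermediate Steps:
B = -8 (B = -3 - 5*(-3 + 4) = -3 - 5*1 = -3 - 5 = -8)
l(c) = (-2 + c)/(9 + c) (l(c) = (c - 2)/(c + 9) = (-2 + c)/(9 + c))
(-5*(-2)*3 + l(B))² = (-5*(-2)*3 + (-2 - 8)/(9 - 8))² = (10*3 - 10/1)² = (30 + 1*(-10))² = (30 - 10)² = 20² = 400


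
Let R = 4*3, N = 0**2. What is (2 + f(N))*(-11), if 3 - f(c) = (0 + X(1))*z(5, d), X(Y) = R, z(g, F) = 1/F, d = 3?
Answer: -11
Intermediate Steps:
N = 0
R = 12
X(Y) = 12
f(c) = -1 (f(c) = 3 - (0 + 12)/3 = 3 - 12/3 = 3 - 1*4 = 3 - 4 = -1)
(2 + f(N))*(-11) = (2 - 1)*(-11) = 1*(-11) = -11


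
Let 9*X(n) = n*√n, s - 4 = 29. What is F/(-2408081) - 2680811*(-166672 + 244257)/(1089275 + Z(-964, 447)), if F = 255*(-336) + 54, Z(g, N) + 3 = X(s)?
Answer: -1636713129834044729251014/8571661771217326301 + 2287897935785*√33/3559540468621 ≈ -1.9094e+5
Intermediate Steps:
s = 33 (s = 4 + 29 = 33)
X(n) = n^(3/2)/9 (X(n) = (n*√n)/9 = n^(3/2)/9)
Z(g, N) = -3 + 11*√33/3 (Z(g, N) = -3 + 33^(3/2)/9 = -3 + (33*√33)/9 = -3 + 11*√33/3)
F = -85626 (F = -85680 + 54 = -85626)
F/(-2408081) - 2680811*(-166672 + 244257)/(1089275 + Z(-964, 447)) = -85626/(-2408081) - 2680811*(-166672 + 244257)/(1089275 + (-3 + 11*√33/3)) = -85626*(-1/2408081) - 2680811*77585/(1089272 + 11*√33/3) = 85626/2408081 - 2680811*77585/(1089272 + 11*√33/3) = 85626/2408081 - 2680811/(1089272/77585 + 11*√33/232755)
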